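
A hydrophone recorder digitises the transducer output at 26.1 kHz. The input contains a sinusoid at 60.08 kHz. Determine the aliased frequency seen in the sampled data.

7.88 kHz

60.08 kHz mod fs = 7.88 kHz.
7.88 kHz ≤ fs/2 = 13.05 kHz, appears at 7.88 kHz.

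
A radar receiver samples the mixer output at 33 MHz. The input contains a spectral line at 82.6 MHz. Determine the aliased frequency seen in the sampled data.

82.6 MHz mod fs = 16.6 MHz.
16.6 MHz > fs/2 = 16.5 MHz, folds to fs − 16.6 MHz = 16.4 MHz.

16.4 MHz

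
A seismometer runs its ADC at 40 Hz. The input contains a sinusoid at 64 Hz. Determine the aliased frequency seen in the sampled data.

64 Hz mod fs = 24 Hz.
24 Hz > fs/2 = 20 Hz, folds to fs − 24 Hz = 16 Hz.

16 Hz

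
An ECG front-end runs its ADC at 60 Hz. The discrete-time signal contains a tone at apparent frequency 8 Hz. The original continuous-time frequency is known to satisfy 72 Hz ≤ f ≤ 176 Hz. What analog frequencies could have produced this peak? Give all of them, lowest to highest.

112 Hz, 128 Hz, 172 Hz

Frequencies that alias to 8 Hz are k·fs ± 8 Hz for integer k ≥ 0.
k=0: 8 Hz.
k=1: 52 Hz, 68 Hz.
k=2: 112 Hz, 128 Hz.
k=3: 172 Hz, 188 Hz.
k=4: 232 Hz, 248 Hz.
Within [72 Hz, 176 Hz]: 112 Hz, 128 Hz, 172 Hz.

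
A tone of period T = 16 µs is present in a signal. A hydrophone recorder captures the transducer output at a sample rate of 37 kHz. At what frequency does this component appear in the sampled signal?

11.5 kHz

T = 16 µs → f = 1/T = 62.5 kHz.
62.5 kHz mod fs = 25.5 kHz.
25.5 kHz > fs/2 = 18.5 kHz, folds to fs − 25.5 kHz = 11.5 kHz.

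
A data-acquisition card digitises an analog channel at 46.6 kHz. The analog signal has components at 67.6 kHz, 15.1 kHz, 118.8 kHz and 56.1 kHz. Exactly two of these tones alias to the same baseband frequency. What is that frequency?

fs/2 = 23.3 kHz.
67.6 kHz mod fs = 21 kHz.
21 kHz ≤ fs/2 = 23.3 kHz, appears at 21 kHz.
15.1 kHz ≤ fs/2 = 23.3 kHz, passes unchanged.
118.8 kHz mod fs = 25.6 kHz.
25.6 kHz > fs/2 = 23.3 kHz, folds to fs − 25.6 kHz = 21 kHz.
56.1 kHz mod fs = 9.5 kHz.
9.5 kHz ≤ fs/2 = 23.3 kHz, appears at 9.5 kHz.
67.6 kHz and 118.8 kHz both map to 21 kHz.

21 kHz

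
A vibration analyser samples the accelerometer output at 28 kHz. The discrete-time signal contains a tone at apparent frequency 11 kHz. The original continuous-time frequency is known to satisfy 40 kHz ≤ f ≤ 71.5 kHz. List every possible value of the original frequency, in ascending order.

45 kHz, 67 kHz

Frequencies that alias to 11 kHz are k·fs ± 11 kHz for integer k ≥ 0.
k=0: 11 kHz.
k=1: 17 kHz, 39 kHz.
k=2: 45 kHz, 67 kHz.
k=3: 73 kHz, 95 kHz.
Within [40 kHz, 71.5 kHz]: 45 kHz, 67 kHz.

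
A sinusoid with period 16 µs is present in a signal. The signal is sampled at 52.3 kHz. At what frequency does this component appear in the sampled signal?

10.2 kHz

T = 16 µs → f = 1/T = 62.5 kHz.
62.5 kHz mod fs = 10.2 kHz.
10.2 kHz ≤ fs/2 = 26.15 kHz, appears at 10.2 kHz.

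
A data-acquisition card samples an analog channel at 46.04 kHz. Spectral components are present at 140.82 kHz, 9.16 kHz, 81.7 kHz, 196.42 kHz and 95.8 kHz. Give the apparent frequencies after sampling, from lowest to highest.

fs/2 = 23.02 kHz.
140.82 kHz mod fs = 2.7 kHz.
2.7 kHz ≤ fs/2 = 23.02 kHz, appears at 2.7 kHz.
9.16 kHz ≤ fs/2 = 23.02 kHz, passes unchanged.
81.7 kHz mod fs = 35.66 kHz.
35.66 kHz > fs/2 = 23.02 kHz, folds to fs − 35.66 kHz = 10.38 kHz.
196.42 kHz mod fs = 12.26 kHz.
12.26 kHz ≤ fs/2 = 23.02 kHz, appears at 12.26 kHz.
95.8 kHz mod fs = 3.72 kHz.
3.72 kHz ≤ fs/2 = 23.02 kHz, appears at 3.72 kHz.
Distinct values: {2.7 kHz, 3.72 kHz, 9.16 kHz, 10.38 kHz, 12.26 kHz}.

2.7 kHz, 3.72 kHz, 9.16 kHz, 10.38 kHz, 12.26 kHz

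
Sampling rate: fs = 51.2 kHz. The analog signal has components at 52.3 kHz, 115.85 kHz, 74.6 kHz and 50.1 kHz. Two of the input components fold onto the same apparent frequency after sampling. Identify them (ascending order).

fs/2 = 25.6 kHz.
52.3 kHz mod fs = 1.1 kHz.
1.1 kHz ≤ fs/2 = 25.6 kHz, appears at 1.1 kHz.
115.85 kHz mod fs = 13.45 kHz.
13.45 kHz ≤ fs/2 = 25.6 kHz, appears at 13.45 kHz.
74.6 kHz mod fs = 23.4 kHz.
23.4 kHz ≤ fs/2 = 25.6 kHz, appears at 23.4 kHz.
50.1 kHz > fs/2 = 25.6 kHz, folds to fs − 50.1 kHz = 1.1 kHz.
50.1 kHz and 52.3 kHz both map to 1.1 kHz.

50.1 kHz, 52.3 kHz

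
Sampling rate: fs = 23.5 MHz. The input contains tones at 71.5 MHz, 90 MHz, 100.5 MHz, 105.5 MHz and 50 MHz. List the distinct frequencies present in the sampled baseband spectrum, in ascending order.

1 MHz, 3 MHz, 4 MHz, 6.5 MHz, 11.5 MHz

fs/2 = 11.75 MHz.
71.5 MHz mod fs = 1 MHz.
1 MHz ≤ fs/2 = 11.75 MHz, appears at 1 MHz.
90 MHz mod fs = 19.5 MHz.
19.5 MHz > fs/2 = 11.75 MHz, folds to fs − 19.5 MHz = 4 MHz.
100.5 MHz mod fs = 6.5 MHz.
6.5 MHz ≤ fs/2 = 11.75 MHz, appears at 6.5 MHz.
105.5 MHz mod fs = 11.5 MHz.
11.5 MHz ≤ fs/2 = 11.75 MHz, appears at 11.5 MHz.
50 MHz mod fs = 3 MHz.
3 MHz ≤ fs/2 = 11.75 MHz, appears at 3 MHz.
Distinct values: {1 MHz, 3 MHz, 4 MHz, 6.5 MHz, 11.5 MHz}.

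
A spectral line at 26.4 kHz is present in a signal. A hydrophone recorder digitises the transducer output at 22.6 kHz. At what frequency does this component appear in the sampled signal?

26.4 kHz mod fs = 3.8 kHz.
3.8 kHz ≤ fs/2 = 11.3 kHz, appears at 3.8 kHz.

3.8 kHz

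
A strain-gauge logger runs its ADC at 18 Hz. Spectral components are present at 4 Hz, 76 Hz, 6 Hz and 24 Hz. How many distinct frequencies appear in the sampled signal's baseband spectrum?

fs/2 = 9 Hz.
4 Hz ≤ fs/2 = 9 Hz, passes unchanged.
76 Hz mod fs = 4 Hz.
4 Hz ≤ fs/2 = 9 Hz, appears at 4 Hz.
6 Hz ≤ fs/2 = 9 Hz, passes unchanged.
24 Hz mod fs = 6 Hz.
6 Hz ≤ fs/2 = 9 Hz, appears at 6 Hz.
Distinct values: {4 Hz, 6 Hz} → 2.

2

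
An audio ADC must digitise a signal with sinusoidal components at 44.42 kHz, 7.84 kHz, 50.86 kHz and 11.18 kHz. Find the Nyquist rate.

101.72 kHz

Highest-frequency component: 50.86 kHz.
Nyquist rate = 2 × 50.86 kHz = 101.72 kHz.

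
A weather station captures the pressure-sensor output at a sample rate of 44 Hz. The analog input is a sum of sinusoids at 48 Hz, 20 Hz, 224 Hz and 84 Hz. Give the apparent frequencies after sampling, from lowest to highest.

4 Hz, 20 Hz

fs/2 = 22 Hz.
48 Hz mod fs = 4 Hz.
4 Hz ≤ fs/2 = 22 Hz, appears at 4 Hz.
20 Hz ≤ fs/2 = 22 Hz, passes unchanged.
224 Hz mod fs = 4 Hz.
4 Hz ≤ fs/2 = 22 Hz, appears at 4 Hz.
84 Hz mod fs = 40 Hz.
40 Hz > fs/2 = 22 Hz, folds to fs − 40 Hz = 4 Hz.
Distinct values: {4 Hz, 20 Hz}.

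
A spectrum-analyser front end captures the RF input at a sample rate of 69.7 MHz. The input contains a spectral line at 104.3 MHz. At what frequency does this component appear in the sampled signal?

34.6 MHz

104.3 MHz mod fs = 34.6 MHz.
34.6 MHz ≤ fs/2 = 34.85 MHz, appears at 34.6 MHz.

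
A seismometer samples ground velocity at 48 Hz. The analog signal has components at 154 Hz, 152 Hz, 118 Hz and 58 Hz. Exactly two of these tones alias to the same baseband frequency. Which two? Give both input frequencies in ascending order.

58 Hz, 154 Hz

fs/2 = 24 Hz.
154 Hz mod fs = 10 Hz.
10 Hz ≤ fs/2 = 24 Hz, appears at 10 Hz.
152 Hz mod fs = 8 Hz.
8 Hz ≤ fs/2 = 24 Hz, appears at 8 Hz.
118 Hz mod fs = 22 Hz.
22 Hz ≤ fs/2 = 24 Hz, appears at 22 Hz.
58 Hz mod fs = 10 Hz.
10 Hz ≤ fs/2 = 24 Hz, appears at 10 Hz.
58 Hz and 154 Hz both map to 10 Hz.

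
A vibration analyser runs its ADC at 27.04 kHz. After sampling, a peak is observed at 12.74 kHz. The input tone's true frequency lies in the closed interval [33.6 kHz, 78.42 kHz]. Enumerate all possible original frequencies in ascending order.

Frequencies that alias to 12.74 kHz are k·fs ± 12.74 kHz for integer k ≥ 0.
k=0: 12.74 kHz.
k=1: 14.3 kHz, 39.78 kHz.
k=2: 41.34 kHz, 66.82 kHz.
k=3: 68.38 kHz, 93.86 kHz.
k=4: 95.42 kHz, 120.9 kHz.
Within [33.6 kHz, 78.42 kHz]: 39.78 kHz, 41.34 kHz, 66.82 kHz, 68.38 kHz.

39.78 kHz, 41.34 kHz, 66.82 kHz, 68.38 kHz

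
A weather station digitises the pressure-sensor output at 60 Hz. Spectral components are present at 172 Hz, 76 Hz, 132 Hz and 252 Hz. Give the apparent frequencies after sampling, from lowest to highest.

8 Hz, 12 Hz, 16 Hz

fs/2 = 30 Hz.
172 Hz mod fs = 52 Hz.
52 Hz > fs/2 = 30 Hz, folds to fs − 52 Hz = 8 Hz.
76 Hz mod fs = 16 Hz.
16 Hz ≤ fs/2 = 30 Hz, appears at 16 Hz.
132 Hz mod fs = 12 Hz.
12 Hz ≤ fs/2 = 30 Hz, appears at 12 Hz.
252 Hz mod fs = 12 Hz.
12 Hz ≤ fs/2 = 30 Hz, appears at 12 Hz.
Distinct values: {8 Hz, 12 Hz, 16 Hz}.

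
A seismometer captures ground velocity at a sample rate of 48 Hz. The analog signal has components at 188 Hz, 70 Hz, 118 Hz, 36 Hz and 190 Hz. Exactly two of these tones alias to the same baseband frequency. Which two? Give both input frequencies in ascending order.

fs/2 = 24 Hz.
188 Hz mod fs = 44 Hz.
44 Hz > fs/2 = 24 Hz, folds to fs − 44 Hz = 4 Hz.
70 Hz mod fs = 22 Hz.
22 Hz ≤ fs/2 = 24 Hz, appears at 22 Hz.
118 Hz mod fs = 22 Hz.
22 Hz ≤ fs/2 = 24 Hz, appears at 22 Hz.
36 Hz > fs/2 = 24 Hz, folds to fs − 36 Hz = 12 Hz.
190 Hz mod fs = 46 Hz.
46 Hz > fs/2 = 24 Hz, folds to fs − 46 Hz = 2 Hz.
70 Hz and 118 Hz both map to 22 Hz.

70 Hz, 118 Hz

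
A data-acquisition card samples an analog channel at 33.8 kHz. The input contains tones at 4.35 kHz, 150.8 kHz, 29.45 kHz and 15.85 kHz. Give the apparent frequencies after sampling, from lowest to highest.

4.35 kHz, 15.6 kHz, 15.85 kHz

fs/2 = 16.9 kHz.
4.35 kHz ≤ fs/2 = 16.9 kHz, passes unchanged.
150.8 kHz mod fs = 15.6 kHz.
15.6 kHz ≤ fs/2 = 16.9 kHz, appears at 15.6 kHz.
29.45 kHz > fs/2 = 16.9 kHz, folds to fs − 29.45 kHz = 4.35 kHz.
15.85 kHz ≤ fs/2 = 16.9 kHz, passes unchanged.
Distinct values: {4.35 kHz, 15.6 kHz, 15.85 kHz}.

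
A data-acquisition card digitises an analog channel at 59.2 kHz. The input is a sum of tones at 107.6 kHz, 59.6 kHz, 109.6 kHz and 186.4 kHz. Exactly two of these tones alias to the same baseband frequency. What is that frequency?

fs/2 = 29.6 kHz.
107.6 kHz mod fs = 48.4 kHz.
48.4 kHz > fs/2 = 29.6 kHz, folds to fs − 48.4 kHz = 10.8 kHz.
59.6 kHz mod fs = 0.4 kHz.
0.4 kHz ≤ fs/2 = 29.6 kHz, appears at 0.4 kHz.
109.6 kHz mod fs = 50.4 kHz.
50.4 kHz > fs/2 = 29.6 kHz, folds to fs − 50.4 kHz = 8.8 kHz.
186.4 kHz mod fs = 8.8 kHz.
8.8 kHz ≤ fs/2 = 29.6 kHz, appears at 8.8 kHz.
109.6 kHz and 186.4 kHz both map to 8.8 kHz.

8.8 kHz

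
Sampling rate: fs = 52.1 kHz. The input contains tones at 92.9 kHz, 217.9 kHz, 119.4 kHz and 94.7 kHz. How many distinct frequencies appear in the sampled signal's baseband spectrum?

3

fs/2 = 26.05 kHz.
92.9 kHz mod fs = 40.8 kHz.
40.8 kHz > fs/2 = 26.05 kHz, folds to fs − 40.8 kHz = 11.3 kHz.
217.9 kHz mod fs = 9.5 kHz.
9.5 kHz ≤ fs/2 = 26.05 kHz, appears at 9.5 kHz.
119.4 kHz mod fs = 15.2 kHz.
15.2 kHz ≤ fs/2 = 26.05 kHz, appears at 15.2 kHz.
94.7 kHz mod fs = 42.6 kHz.
42.6 kHz > fs/2 = 26.05 kHz, folds to fs − 42.6 kHz = 9.5 kHz.
Distinct values: {9.5 kHz, 11.3 kHz, 15.2 kHz} → 3.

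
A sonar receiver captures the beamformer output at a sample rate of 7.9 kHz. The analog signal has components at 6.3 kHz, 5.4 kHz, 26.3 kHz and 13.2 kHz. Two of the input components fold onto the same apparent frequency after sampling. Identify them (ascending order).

13.2 kHz, 26.3 kHz

fs/2 = 3.95 kHz.
6.3 kHz > fs/2 = 3.95 kHz, folds to fs − 6.3 kHz = 1.6 kHz.
5.4 kHz > fs/2 = 3.95 kHz, folds to fs − 5.4 kHz = 2.5 kHz.
26.3 kHz mod fs = 2.6 kHz.
2.6 kHz ≤ fs/2 = 3.95 kHz, appears at 2.6 kHz.
13.2 kHz mod fs = 5.3 kHz.
5.3 kHz > fs/2 = 3.95 kHz, folds to fs − 5.3 kHz = 2.6 kHz.
13.2 kHz and 26.3 kHz both map to 2.6 kHz.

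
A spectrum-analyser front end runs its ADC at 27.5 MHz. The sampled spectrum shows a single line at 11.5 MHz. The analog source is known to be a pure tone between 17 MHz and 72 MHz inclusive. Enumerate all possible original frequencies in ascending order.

39 MHz, 43.5 MHz, 66.5 MHz, 71 MHz

Frequencies that alias to 11.5 MHz are k·fs ± 11.5 MHz for integer k ≥ 0.
k=0: 11.5 MHz.
k=1: 16 MHz, 39 MHz.
k=2: 43.5 MHz, 66.5 MHz.
k=3: 71 MHz, 94 MHz.
k=4: 98.5 MHz, 121.5 MHz.
Within [17 MHz, 72 MHz]: 39 MHz, 43.5 MHz, 66.5 MHz, 71 MHz.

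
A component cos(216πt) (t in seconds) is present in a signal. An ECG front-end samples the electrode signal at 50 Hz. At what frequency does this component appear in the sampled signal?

ω = 216π rad/s → f = ω/(2π) = 108 Hz.
108 Hz mod fs = 8 Hz.
8 Hz ≤ fs/2 = 25 Hz, appears at 8 Hz.

8 Hz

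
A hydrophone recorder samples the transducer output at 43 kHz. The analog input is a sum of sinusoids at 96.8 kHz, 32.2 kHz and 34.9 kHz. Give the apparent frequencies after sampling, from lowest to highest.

fs/2 = 21.5 kHz.
96.8 kHz mod fs = 10.8 kHz.
10.8 kHz ≤ fs/2 = 21.5 kHz, appears at 10.8 kHz.
32.2 kHz > fs/2 = 21.5 kHz, folds to fs − 32.2 kHz = 10.8 kHz.
34.9 kHz > fs/2 = 21.5 kHz, folds to fs − 34.9 kHz = 8.1 kHz.
Distinct values: {8.1 kHz, 10.8 kHz}.

8.1 kHz, 10.8 kHz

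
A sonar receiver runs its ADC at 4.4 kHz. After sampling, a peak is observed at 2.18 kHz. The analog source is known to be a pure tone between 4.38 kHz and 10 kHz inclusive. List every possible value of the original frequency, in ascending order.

Frequencies that alias to 2.18 kHz are k·fs ± 2.18 kHz for integer k ≥ 0.
k=0: 2.18 kHz.
k=1: 2.22 kHz, 6.58 kHz.
k=2: 6.62 kHz, 10.98 kHz.
k=3: 11.02 kHz, 15.38 kHz.
Within [4.38 kHz, 10 kHz]: 6.58 kHz, 6.62 kHz.

6.58 kHz, 6.62 kHz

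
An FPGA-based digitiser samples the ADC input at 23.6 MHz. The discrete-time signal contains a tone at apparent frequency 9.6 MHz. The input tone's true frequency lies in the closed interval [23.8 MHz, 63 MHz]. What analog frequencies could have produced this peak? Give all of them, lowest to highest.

33.2 MHz, 37.6 MHz, 56.8 MHz, 61.2 MHz

Frequencies that alias to 9.6 MHz are k·fs ± 9.6 MHz for integer k ≥ 0.
k=0: 9.6 MHz.
k=1: 14 MHz, 33.2 MHz.
k=2: 37.6 MHz, 56.8 MHz.
k=3: 61.2 MHz, 80.4 MHz.
k=4: 84.8 MHz, 104 MHz.
Within [23.8 MHz, 63 MHz]: 33.2 MHz, 37.6 MHz, 56.8 MHz, 61.2 MHz.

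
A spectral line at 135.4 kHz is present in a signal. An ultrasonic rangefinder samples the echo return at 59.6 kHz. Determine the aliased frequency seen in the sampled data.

16.2 kHz

135.4 kHz mod fs = 16.2 kHz.
16.2 kHz ≤ fs/2 = 29.8 kHz, appears at 16.2 kHz.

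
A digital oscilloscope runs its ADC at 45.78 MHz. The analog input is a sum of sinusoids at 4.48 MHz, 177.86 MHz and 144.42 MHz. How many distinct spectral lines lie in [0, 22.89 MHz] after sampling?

fs/2 = 22.89 MHz.
4.48 MHz ≤ fs/2 = 22.89 MHz, passes unchanged.
177.86 MHz mod fs = 40.52 MHz.
40.52 MHz > fs/2 = 22.89 MHz, folds to fs − 40.52 MHz = 5.26 MHz.
144.42 MHz mod fs = 7.08 MHz.
7.08 MHz ≤ fs/2 = 22.89 MHz, appears at 7.08 MHz.
Distinct values: {4.48 MHz, 5.26 MHz, 7.08 MHz} → 3.

3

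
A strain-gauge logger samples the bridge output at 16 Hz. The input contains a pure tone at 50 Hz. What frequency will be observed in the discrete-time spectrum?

50 Hz mod fs = 2 Hz.
2 Hz ≤ fs/2 = 8 Hz, appears at 2 Hz.

2 Hz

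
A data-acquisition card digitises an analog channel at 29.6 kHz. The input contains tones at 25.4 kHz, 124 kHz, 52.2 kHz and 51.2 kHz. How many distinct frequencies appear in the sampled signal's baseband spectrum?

fs/2 = 14.8 kHz.
25.4 kHz > fs/2 = 14.8 kHz, folds to fs − 25.4 kHz = 4.2 kHz.
124 kHz mod fs = 5.6 kHz.
5.6 kHz ≤ fs/2 = 14.8 kHz, appears at 5.6 kHz.
52.2 kHz mod fs = 22.6 kHz.
22.6 kHz > fs/2 = 14.8 kHz, folds to fs − 22.6 kHz = 7 kHz.
51.2 kHz mod fs = 21.6 kHz.
21.6 kHz > fs/2 = 14.8 kHz, folds to fs − 21.6 kHz = 8 kHz.
Distinct values: {4.2 kHz, 5.6 kHz, 7 kHz, 8 kHz} → 4.

4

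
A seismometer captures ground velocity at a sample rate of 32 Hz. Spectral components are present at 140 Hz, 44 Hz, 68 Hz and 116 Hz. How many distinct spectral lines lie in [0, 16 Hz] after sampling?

2

fs/2 = 16 Hz.
140 Hz mod fs = 12 Hz.
12 Hz ≤ fs/2 = 16 Hz, appears at 12 Hz.
44 Hz mod fs = 12 Hz.
12 Hz ≤ fs/2 = 16 Hz, appears at 12 Hz.
68 Hz mod fs = 4 Hz.
4 Hz ≤ fs/2 = 16 Hz, appears at 4 Hz.
116 Hz mod fs = 20 Hz.
20 Hz > fs/2 = 16 Hz, folds to fs − 20 Hz = 12 Hz.
Distinct values: {4 Hz, 12 Hz} → 2.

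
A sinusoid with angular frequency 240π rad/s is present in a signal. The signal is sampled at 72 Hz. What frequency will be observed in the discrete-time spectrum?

ω = 240π rad/s → f = ω/(2π) = 120 Hz.
120 Hz mod fs = 48 Hz.
48 Hz > fs/2 = 36 Hz, folds to fs − 48 Hz = 24 Hz.

24 Hz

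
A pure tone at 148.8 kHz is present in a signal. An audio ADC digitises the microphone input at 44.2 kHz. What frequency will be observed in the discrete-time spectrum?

16.2 kHz

148.8 kHz mod fs = 16.2 kHz.
16.2 kHz ≤ fs/2 = 22.1 kHz, appears at 16.2 kHz.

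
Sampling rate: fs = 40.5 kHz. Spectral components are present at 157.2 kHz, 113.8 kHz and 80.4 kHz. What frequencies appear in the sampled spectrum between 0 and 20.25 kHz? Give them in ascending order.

fs/2 = 20.25 kHz.
157.2 kHz mod fs = 35.7 kHz.
35.7 kHz > fs/2 = 20.25 kHz, folds to fs − 35.7 kHz = 4.8 kHz.
113.8 kHz mod fs = 32.8 kHz.
32.8 kHz > fs/2 = 20.25 kHz, folds to fs − 32.8 kHz = 7.7 kHz.
80.4 kHz mod fs = 39.9 kHz.
39.9 kHz > fs/2 = 20.25 kHz, folds to fs − 39.9 kHz = 0.6 kHz.
Distinct values: {0.6 kHz, 4.8 kHz, 7.7 kHz}.

0.6 kHz, 4.8 kHz, 7.7 kHz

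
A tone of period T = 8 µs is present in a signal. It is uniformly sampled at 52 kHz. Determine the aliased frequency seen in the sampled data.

T = 8 µs → f = 1/T = 125 kHz.
125 kHz mod fs = 21 kHz.
21 kHz ≤ fs/2 = 26 kHz, appears at 21 kHz.

21 kHz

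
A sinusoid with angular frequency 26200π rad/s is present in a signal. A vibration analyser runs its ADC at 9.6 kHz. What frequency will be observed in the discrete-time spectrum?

3.5 kHz

ω = 26200π rad/s → f = ω/(2π) = 13100 Hz = 13.1 kHz.
13.1 kHz mod fs = 3.5 kHz.
3.5 kHz ≤ fs/2 = 4.8 kHz, appears at 3.5 kHz.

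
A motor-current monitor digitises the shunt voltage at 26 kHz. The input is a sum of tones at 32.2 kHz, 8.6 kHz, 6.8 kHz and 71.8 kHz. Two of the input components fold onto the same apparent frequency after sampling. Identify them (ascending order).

fs/2 = 13 kHz.
32.2 kHz mod fs = 6.2 kHz.
6.2 kHz ≤ fs/2 = 13 kHz, appears at 6.2 kHz.
8.6 kHz ≤ fs/2 = 13 kHz, passes unchanged.
6.8 kHz ≤ fs/2 = 13 kHz, passes unchanged.
71.8 kHz mod fs = 19.8 kHz.
19.8 kHz > fs/2 = 13 kHz, folds to fs − 19.8 kHz = 6.2 kHz.
32.2 kHz and 71.8 kHz both map to 6.2 kHz.

32.2 kHz, 71.8 kHz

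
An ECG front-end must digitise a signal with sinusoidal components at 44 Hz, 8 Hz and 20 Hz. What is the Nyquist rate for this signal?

88 Hz

Highest-frequency component: 44 Hz.
Nyquist rate = 2 × 44 Hz = 88 Hz.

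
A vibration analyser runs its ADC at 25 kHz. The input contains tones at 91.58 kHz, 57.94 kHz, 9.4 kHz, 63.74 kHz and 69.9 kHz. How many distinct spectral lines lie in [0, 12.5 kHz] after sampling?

fs/2 = 12.5 kHz.
91.58 kHz mod fs = 16.58 kHz.
16.58 kHz > fs/2 = 12.5 kHz, folds to fs − 16.58 kHz = 8.42 kHz.
57.94 kHz mod fs = 7.94 kHz.
7.94 kHz ≤ fs/2 = 12.5 kHz, appears at 7.94 kHz.
9.4 kHz ≤ fs/2 = 12.5 kHz, passes unchanged.
63.74 kHz mod fs = 13.74 kHz.
13.74 kHz > fs/2 = 12.5 kHz, folds to fs − 13.74 kHz = 11.26 kHz.
69.9 kHz mod fs = 19.9 kHz.
19.9 kHz > fs/2 = 12.5 kHz, folds to fs − 19.9 kHz = 5.1 kHz.
Distinct values: {5.1 kHz, 7.94 kHz, 8.42 kHz, 9.4 kHz, 11.26 kHz} → 5.

5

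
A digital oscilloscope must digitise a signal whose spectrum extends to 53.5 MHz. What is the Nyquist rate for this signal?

Nyquist rate = 2 × 53.5 MHz = 107 MHz.

107 MHz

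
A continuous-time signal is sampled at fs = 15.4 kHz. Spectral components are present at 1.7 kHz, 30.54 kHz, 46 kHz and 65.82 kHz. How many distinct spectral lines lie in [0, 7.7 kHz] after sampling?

fs/2 = 7.7 kHz.
1.7 kHz ≤ fs/2 = 7.7 kHz, passes unchanged.
30.54 kHz mod fs = 15.14 kHz.
15.14 kHz > fs/2 = 7.7 kHz, folds to fs − 15.14 kHz = 0.26 kHz.
46 kHz mod fs = 15.2 kHz.
15.2 kHz > fs/2 = 7.7 kHz, folds to fs − 15.2 kHz = 0.2 kHz.
65.82 kHz mod fs = 4.22 kHz.
4.22 kHz ≤ fs/2 = 7.7 kHz, appears at 4.22 kHz.
Distinct values: {0.2 kHz, 0.26 kHz, 1.7 kHz, 4.22 kHz} → 4.

4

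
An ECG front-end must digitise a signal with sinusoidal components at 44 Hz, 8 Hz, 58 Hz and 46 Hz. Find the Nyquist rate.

116 Hz

Highest-frequency component: 58 Hz.
Nyquist rate = 2 × 58 Hz = 116 Hz.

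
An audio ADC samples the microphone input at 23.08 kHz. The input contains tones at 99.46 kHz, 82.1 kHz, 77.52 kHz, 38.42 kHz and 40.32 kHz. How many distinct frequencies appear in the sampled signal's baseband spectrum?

fs/2 = 11.54 kHz.
99.46 kHz mod fs = 7.14 kHz.
7.14 kHz ≤ fs/2 = 11.54 kHz, appears at 7.14 kHz.
82.1 kHz mod fs = 12.86 kHz.
12.86 kHz > fs/2 = 11.54 kHz, folds to fs − 12.86 kHz = 10.22 kHz.
77.52 kHz mod fs = 8.28 kHz.
8.28 kHz ≤ fs/2 = 11.54 kHz, appears at 8.28 kHz.
38.42 kHz mod fs = 15.34 kHz.
15.34 kHz > fs/2 = 11.54 kHz, folds to fs − 15.34 kHz = 7.74 kHz.
40.32 kHz mod fs = 17.24 kHz.
17.24 kHz > fs/2 = 11.54 kHz, folds to fs − 17.24 kHz = 5.84 kHz.
Distinct values: {5.84 kHz, 7.14 kHz, 7.74 kHz, 8.28 kHz, 10.22 kHz} → 5.

5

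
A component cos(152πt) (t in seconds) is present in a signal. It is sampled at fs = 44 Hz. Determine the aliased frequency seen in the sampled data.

12 Hz

ω = 152π rad/s → f = ω/(2π) = 76 Hz.
76 Hz mod fs = 32 Hz.
32 Hz > fs/2 = 22 Hz, folds to fs − 32 Hz = 12 Hz.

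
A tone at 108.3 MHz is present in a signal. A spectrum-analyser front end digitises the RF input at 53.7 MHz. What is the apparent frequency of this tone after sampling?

0.9 MHz

108.3 MHz mod fs = 0.9 MHz.
0.9 MHz ≤ fs/2 = 26.85 MHz, appears at 0.9 MHz.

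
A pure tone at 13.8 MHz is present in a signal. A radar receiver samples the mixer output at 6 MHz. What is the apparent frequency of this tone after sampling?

1.8 MHz

13.8 MHz mod fs = 1.8 MHz.
1.8 MHz ≤ fs/2 = 3 MHz, appears at 1.8 MHz.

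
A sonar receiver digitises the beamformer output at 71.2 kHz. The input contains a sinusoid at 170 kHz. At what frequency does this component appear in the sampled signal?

27.6 kHz

170 kHz mod fs = 27.6 kHz.
27.6 kHz ≤ fs/2 = 35.6 kHz, appears at 27.6 kHz.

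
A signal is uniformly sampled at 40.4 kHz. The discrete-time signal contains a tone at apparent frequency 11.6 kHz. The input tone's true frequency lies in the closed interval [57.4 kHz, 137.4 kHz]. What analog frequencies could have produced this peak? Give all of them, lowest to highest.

69.2 kHz, 92.4 kHz, 109.6 kHz, 132.8 kHz

Frequencies that alias to 11.6 kHz are k·fs ± 11.6 kHz for integer k ≥ 0.
k=0: 11.6 kHz.
k=1: 28.8 kHz, 52 kHz.
k=2: 69.2 kHz, 92.4 kHz.
k=3: 109.6 kHz, 132.8 kHz.
k=4: 150 kHz, 173.2 kHz.
Within [57.4 kHz, 137.4 kHz]: 69.2 kHz, 92.4 kHz, 109.6 kHz, 132.8 kHz.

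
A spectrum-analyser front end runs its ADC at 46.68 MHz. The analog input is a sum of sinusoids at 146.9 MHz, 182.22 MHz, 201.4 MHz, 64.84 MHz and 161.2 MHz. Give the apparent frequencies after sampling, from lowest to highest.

4.5 MHz, 6.86 MHz, 14.68 MHz, 18.16 MHz, 21.16 MHz

fs/2 = 23.34 MHz.
146.9 MHz mod fs = 6.86 MHz.
6.86 MHz ≤ fs/2 = 23.34 MHz, appears at 6.86 MHz.
182.22 MHz mod fs = 42.18 MHz.
42.18 MHz > fs/2 = 23.34 MHz, folds to fs − 42.18 MHz = 4.5 MHz.
201.4 MHz mod fs = 14.68 MHz.
14.68 MHz ≤ fs/2 = 23.34 MHz, appears at 14.68 MHz.
64.84 MHz mod fs = 18.16 MHz.
18.16 MHz ≤ fs/2 = 23.34 MHz, appears at 18.16 MHz.
161.2 MHz mod fs = 21.16 MHz.
21.16 MHz ≤ fs/2 = 23.34 MHz, appears at 21.16 MHz.
Distinct values: {4.5 MHz, 6.86 MHz, 14.68 MHz, 18.16 MHz, 21.16 MHz}.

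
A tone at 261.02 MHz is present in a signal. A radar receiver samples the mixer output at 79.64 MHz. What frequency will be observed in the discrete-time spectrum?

261.02 MHz mod fs = 22.1 MHz.
22.1 MHz ≤ fs/2 = 39.82 MHz, appears at 22.1 MHz.

22.1 MHz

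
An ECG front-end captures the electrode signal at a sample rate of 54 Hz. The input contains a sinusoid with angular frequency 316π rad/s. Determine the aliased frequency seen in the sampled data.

4 Hz

ω = 316π rad/s → f = ω/(2π) = 158 Hz.
158 Hz mod fs = 50 Hz.
50 Hz > fs/2 = 27 Hz, folds to fs − 50 Hz = 4 Hz.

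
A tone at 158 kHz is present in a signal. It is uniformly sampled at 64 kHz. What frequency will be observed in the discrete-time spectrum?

158 kHz mod fs = 30 kHz.
30 kHz ≤ fs/2 = 32 kHz, appears at 30 kHz.

30 kHz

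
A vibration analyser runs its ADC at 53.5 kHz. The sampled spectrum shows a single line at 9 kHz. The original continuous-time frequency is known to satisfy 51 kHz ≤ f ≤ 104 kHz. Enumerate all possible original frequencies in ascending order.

Frequencies that alias to 9 kHz are k·fs ± 9 kHz for integer k ≥ 0.
k=0: 9 kHz.
k=1: 44.5 kHz, 62.5 kHz.
k=2: 98 kHz, 116 kHz.
k=3: 151.5 kHz, 169.5 kHz.
Within [51 kHz, 104 kHz]: 62.5 kHz, 98 kHz.

62.5 kHz, 98 kHz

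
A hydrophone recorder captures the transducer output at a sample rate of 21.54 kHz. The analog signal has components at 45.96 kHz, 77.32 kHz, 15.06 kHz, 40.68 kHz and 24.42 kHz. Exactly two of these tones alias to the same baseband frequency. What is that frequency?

2.88 kHz

fs/2 = 10.77 kHz.
45.96 kHz mod fs = 2.88 kHz.
2.88 kHz ≤ fs/2 = 10.77 kHz, appears at 2.88 kHz.
77.32 kHz mod fs = 12.7 kHz.
12.7 kHz > fs/2 = 10.77 kHz, folds to fs − 12.7 kHz = 8.84 kHz.
15.06 kHz > fs/2 = 10.77 kHz, folds to fs − 15.06 kHz = 6.48 kHz.
40.68 kHz mod fs = 19.14 kHz.
19.14 kHz > fs/2 = 10.77 kHz, folds to fs − 19.14 kHz = 2.4 kHz.
24.42 kHz mod fs = 2.88 kHz.
2.88 kHz ≤ fs/2 = 10.77 kHz, appears at 2.88 kHz.
24.42 kHz and 45.96 kHz both map to 2.88 kHz.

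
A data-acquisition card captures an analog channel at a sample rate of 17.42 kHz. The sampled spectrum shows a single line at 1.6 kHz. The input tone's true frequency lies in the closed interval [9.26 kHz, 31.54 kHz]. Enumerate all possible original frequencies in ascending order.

15.82 kHz, 19.02 kHz

Frequencies that alias to 1.6 kHz are k·fs ± 1.6 kHz for integer k ≥ 0.
k=0: 1.6 kHz.
k=1: 15.82 kHz, 19.02 kHz.
k=2: 33.24 kHz, 36.44 kHz.
Within [9.26 kHz, 31.54 kHz]: 15.82 kHz, 19.02 kHz.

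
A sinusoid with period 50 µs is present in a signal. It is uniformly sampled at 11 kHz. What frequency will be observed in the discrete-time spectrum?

T = 50 µs → f = 1/T = 20 kHz.
20 kHz mod fs = 9 kHz.
9 kHz > fs/2 = 5.5 kHz, folds to fs − 9 kHz = 2 kHz.

2 kHz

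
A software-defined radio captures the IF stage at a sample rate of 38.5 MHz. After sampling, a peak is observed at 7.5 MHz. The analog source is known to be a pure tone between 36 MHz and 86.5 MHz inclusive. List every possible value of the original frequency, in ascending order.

46 MHz, 69.5 MHz, 84.5 MHz

Frequencies that alias to 7.5 MHz are k·fs ± 7.5 MHz for integer k ≥ 0.
k=0: 7.5 MHz.
k=1: 31 MHz, 46 MHz.
k=2: 69.5 MHz, 84.5 MHz.
k=3: 108 MHz, 123 MHz.
Within [36 MHz, 86.5 MHz]: 46 MHz, 69.5 MHz, 84.5 MHz.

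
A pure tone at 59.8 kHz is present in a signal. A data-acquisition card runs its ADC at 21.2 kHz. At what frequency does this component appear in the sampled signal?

59.8 kHz mod fs = 17.4 kHz.
17.4 kHz > fs/2 = 10.6 kHz, folds to fs − 17.4 kHz = 3.8 kHz.

3.8 kHz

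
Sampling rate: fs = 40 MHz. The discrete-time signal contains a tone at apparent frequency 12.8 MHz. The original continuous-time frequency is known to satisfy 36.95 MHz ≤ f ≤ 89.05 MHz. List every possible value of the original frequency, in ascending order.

Frequencies that alias to 12.8 MHz are k·fs ± 12.8 MHz for integer k ≥ 0.
k=0: 12.8 MHz.
k=1: 27.2 MHz, 52.8 MHz.
k=2: 67.2 MHz, 92.8 MHz.
k=3: 107.2 MHz, 132.8 MHz.
Within [36.95 MHz, 89.05 MHz]: 52.8 MHz, 67.2 MHz.

52.8 MHz, 67.2 MHz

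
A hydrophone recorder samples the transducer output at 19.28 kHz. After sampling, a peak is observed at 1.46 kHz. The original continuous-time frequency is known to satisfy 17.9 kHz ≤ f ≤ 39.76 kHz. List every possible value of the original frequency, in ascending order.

20.74 kHz, 37.1 kHz

Frequencies that alias to 1.46 kHz are k·fs ± 1.46 kHz for integer k ≥ 0.
k=0: 1.46 kHz.
k=1: 17.82 kHz, 20.74 kHz.
k=2: 37.1 kHz, 40.02 kHz.
k=3: 56.38 kHz, 59.3 kHz.
Within [17.9 kHz, 39.76 kHz]: 20.74 kHz, 37.1 kHz.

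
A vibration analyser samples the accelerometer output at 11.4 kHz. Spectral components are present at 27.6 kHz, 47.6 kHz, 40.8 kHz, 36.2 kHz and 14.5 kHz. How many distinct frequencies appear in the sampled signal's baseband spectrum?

3

fs/2 = 5.7 kHz.
27.6 kHz mod fs = 4.8 kHz.
4.8 kHz ≤ fs/2 = 5.7 kHz, appears at 4.8 kHz.
47.6 kHz mod fs = 2 kHz.
2 kHz ≤ fs/2 = 5.7 kHz, appears at 2 kHz.
40.8 kHz mod fs = 6.6 kHz.
6.6 kHz > fs/2 = 5.7 kHz, folds to fs − 6.6 kHz = 4.8 kHz.
36.2 kHz mod fs = 2 kHz.
2 kHz ≤ fs/2 = 5.7 kHz, appears at 2 kHz.
14.5 kHz mod fs = 3.1 kHz.
3.1 kHz ≤ fs/2 = 5.7 kHz, appears at 3.1 kHz.
Distinct values: {2 kHz, 3.1 kHz, 4.8 kHz} → 3.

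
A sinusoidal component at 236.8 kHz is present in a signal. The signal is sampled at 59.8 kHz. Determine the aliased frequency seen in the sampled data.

2.4 kHz

236.8 kHz mod fs = 57.4 kHz.
57.4 kHz > fs/2 = 29.9 kHz, folds to fs − 57.4 kHz = 2.4 kHz.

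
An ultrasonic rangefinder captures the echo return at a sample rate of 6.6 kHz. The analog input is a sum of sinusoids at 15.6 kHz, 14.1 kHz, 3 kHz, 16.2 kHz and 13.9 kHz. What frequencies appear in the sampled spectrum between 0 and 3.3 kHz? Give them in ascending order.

fs/2 = 3.3 kHz.
15.6 kHz mod fs = 2.4 kHz.
2.4 kHz ≤ fs/2 = 3.3 kHz, appears at 2.4 kHz.
14.1 kHz mod fs = 0.9 kHz.
0.9 kHz ≤ fs/2 = 3.3 kHz, appears at 0.9 kHz.
3 kHz ≤ fs/2 = 3.3 kHz, passes unchanged.
16.2 kHz mod fs = 3 kHz.
3 kHz ≤ fs/2 = 3.3 kHz, appears at 3 kHz.
13.9 kHz mod fs = 0.7 kHz.
0.7 kHz ≤ fs/2 = 3.3 kHz, appears at 0.7 kHz.
Distinct values: {0.7 kHz, 0.9 kHz, 2.4 kHz, 3 kHz}.

0.7 kHz, 0.9 kHz, 2.4 kHz, 3 kHz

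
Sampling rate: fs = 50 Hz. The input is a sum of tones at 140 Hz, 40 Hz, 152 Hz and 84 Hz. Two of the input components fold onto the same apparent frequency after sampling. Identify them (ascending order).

fs/2 = 25 Hz.
140 Hz mod fs = 40 Hz.
40 Hz > fs/2 = 25 Hz, folds to fs − 40 Hz = 10 Hz.
40 Hz > fs/2 = 25 Hz, folds to fs − 40 Hz = 10 Hz.
152 Hz mod fs = 2 Hz.
2 Hz ≤ fs/2 = 25 Hz, appears at 2 Hz.
84 Hz mod fs = 34 Hz.
34 Hz > fs/2 = 25 Hz, folds to fs − 34 Hz = 16 Hz.
40 Hz and 140 Hz both map to 10 Hz.

40 Hz, 140 Hz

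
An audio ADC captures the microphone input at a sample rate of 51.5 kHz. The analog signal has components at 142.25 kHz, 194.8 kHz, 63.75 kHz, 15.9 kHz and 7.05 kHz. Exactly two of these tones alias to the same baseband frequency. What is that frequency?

12.25 kHz

fs/2 = 25.75 kHz.
142.25 kHz mod fs = 39.25 kHz.
39.25 kHz > fs/2 = 25.75 kHz, folds to fs − 39.25 kHz = 12.25 kHz.
194.8 kHz mod fs = 40.3 kHz.
40.3 kHz > fs/2 = 25.75 kHz, folds to fs − 40.3 kHz = 11.2 kHz.
63.75 kHz mod fs = 12.25 kHz.
12.25 kHz ≤ fs/2 = 25.75 kHz, appears at 12.25 kHz.
15.9 kHz ≤ fs/2 = 25.75 kHz, passes unchanged.
7.05 kHz ≤ fs/2 = 25.75 kHz, passes unchanged.
63.75 kHz and 142.25 kHz both map to 12.25 kHz.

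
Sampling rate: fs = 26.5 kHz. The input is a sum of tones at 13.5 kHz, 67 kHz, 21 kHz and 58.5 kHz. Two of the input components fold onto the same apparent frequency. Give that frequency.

5.5 kHz

fs/2 = 13.25 kHz.
13.5 kHz > fs/2 = 13.25 kHz, folds to fs − 13.5 kHz = 13 kHz.
67 kHz mod fs = 14 kHz.
14 kHz > fs/2 = 13.25 kHz, folds to fs − 14 kHz = 12.5 kHz.
21 kHz > fs/2 = 13.25 kHz, folds to fs − 21 kHz = 5.5 kHz.
58.5 kHz mod fs = 5.5 kHz.
5.5 kHz ≤ fs/2 = 13.25 kHz, appears at 5.5 kHz.
21 kHz and 58.5 kHz both map to 5.5 kHz.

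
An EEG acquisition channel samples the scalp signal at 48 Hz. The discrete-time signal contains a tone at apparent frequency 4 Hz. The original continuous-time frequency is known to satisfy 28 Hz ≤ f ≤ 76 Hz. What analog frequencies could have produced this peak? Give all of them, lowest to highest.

Frequencies that alias to 4 Hz are k·fs ± 4 Hz for integer k ≥ 0.
k=0: 4 Hz.
k=1: 44 Hz, 52 Hz.
k=2: 92 Hz, 100 Hz.
Within [28 Hz, 76 Hz]: 44 Hz, 52 Hz.

44 Hz, 52 Hz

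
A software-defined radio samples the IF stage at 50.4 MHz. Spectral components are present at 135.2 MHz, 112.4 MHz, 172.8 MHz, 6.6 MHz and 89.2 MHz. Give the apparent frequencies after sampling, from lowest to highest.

6.6 MHz, 11.6 MHz, 16 MHz, 21.6 MHz

fs/2 = 25.2 MHz.
135.2 MHz mod fs = 34.4 MHz.
34.4 MHz > fs/2 = 25.2 MHz, folds to fs − 34.4 MHz = 16 MHz.
112.4 MHz mod fs = 11.6 MHz.
11.6 MHz ≤ fs/2 = 25.2 MHz, appears at 11.6 MHz.
172.8 MHz mod fs = 21.6 MHz.
21.6 MHz ≤ fs/2 = 25.2 MHz, appears at 21.6 MHz.
6.6 MHz ≤ fs/2 = 25.2 MHz, passes unchanged.
89.2 MHz mod fs = 38.8 MHz.
38.8 MHz > fs/2 = 25.2 MHz, folds to fs − 38.8 MHz = 11.6 MHz.
Distinct values: {6.6 MHz, 11.6 MHz, 16 MHz, 21.6 MHz}.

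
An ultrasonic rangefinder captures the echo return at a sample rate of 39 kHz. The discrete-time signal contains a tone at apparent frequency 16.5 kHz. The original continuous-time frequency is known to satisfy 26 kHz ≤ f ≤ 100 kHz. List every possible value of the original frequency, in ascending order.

55.5 kHz, 61.5 kHz, 94.5 kHz

Frequencies that alias to 16.5 kHz are k·fs ± 16.5 kHz for integer k ≥ 0.
k=0: 16.5 kHz.
k=1: 22.5 kHz, 55.5 kHz.
k=2: 61.5 kHz, 94.5 kHz.
k=3: 100.5 kHz, 133.5 kHz.
Within [26 kHz, 100 kHz]: 55.5 kHz, 61.5 kHz, 94.5 kHz.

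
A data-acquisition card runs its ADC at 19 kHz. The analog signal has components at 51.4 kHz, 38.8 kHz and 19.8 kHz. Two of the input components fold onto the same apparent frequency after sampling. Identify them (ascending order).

19.8 kHz, 38.8 kHz

fs/2 = 9.5 kHz.
51.4 kHz mod fs = 13.4 kHz.
13.4 kHz > fs/2 = 9.5 kHz, folds to fs − 13.4 kHz = 5.6 kHz.
38.8 kHz mod fs = 0.8 kHz.
0.8 kHz ≤ fs/2 = 9.5 kHz, appears at 0.8 kHz.
19.8 kHz mod fs = 0.8 kHz.
0.8 kHz ≤ fs/2 = 9.5 kHz, appears at 0.8 kHz.
19.8 kHz and 38.8 kHz both map to 0.8 kHz.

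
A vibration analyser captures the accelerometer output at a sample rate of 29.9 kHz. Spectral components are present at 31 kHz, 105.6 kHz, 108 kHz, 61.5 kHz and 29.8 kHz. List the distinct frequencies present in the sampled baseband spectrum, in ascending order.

0.1 kHz, 1.1 kHz, 1.7 kHz, 11.6 kHz, 14 kHz

fs/2 = 14.95 kHz.
31 kHz mod fs = 1.1 kHz.
1.1 kHz ≤ fs/2 = 14.95 kHz, appears at 1.1 kHz.
105.6 kHz mod fs = 15.9 kHz.
15.9 kHz > fs/2 = 14.95 kHz, folds to fs − 15.9 kHz = 14 kHz.
108 kHz mod fs = 18.3 kHz.
18.3 kHz > fs/2 = 14.95 kHz, folds to fs − 18.3 kHz = 11.6 kHz.
61.5 kHz mod fs = 1.7 kHz.
1.7 kHz ≤ fs/2 = 14.95 kHz, appears at 1.7 kHz.
29.8 kHz > fs/2 = 14.95 kHz, folds to fs − 29.8 kHz = 0.1 kHz.
Distinct values: {0.1 kHz, 1.1 kHz, 1.7 kHz, 11.6 kHz, 14 kHz}.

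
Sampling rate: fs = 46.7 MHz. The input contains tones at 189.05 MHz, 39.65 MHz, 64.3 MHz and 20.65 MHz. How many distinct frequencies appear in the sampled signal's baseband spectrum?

4

fs/2 = 23.35 MHz.
189.05 MHz mod fs = 2.25 MHz.
2.25 MHz ≤ fs/2 = 23.35 MHz, appears at 2.25 MHz.
39.65 MHz > fs/2 = 23.35 MHz, folds to fs − 39.65 MHz = 7.05 MHz.
64.3 MHz mod fs = 17.6 MHz.
17.6 MHz ≤ fs/2 = 23.35 MHz, appears at 17.6 MHz.
20.65 MHz ≤ fs/2 = 23.35 MHz, passes unchanged.
Distinct values: {2.25 MHz, 7.05 MHz, 17.6 MHz, 20.65 MHz} → 4.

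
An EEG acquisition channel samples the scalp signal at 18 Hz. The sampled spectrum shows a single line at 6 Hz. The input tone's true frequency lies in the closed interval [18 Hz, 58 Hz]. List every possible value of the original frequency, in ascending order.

Frequencies that alias to 6 Hz are k·fs ± 6 Hz for integer k ≥ 0.
k=0: 6 Hz.
k=1: 12 Hz, 24 Hz.
k=2: 30 Hz, 42 Hz.
k=3: 48 Hz, 60 Hz.
k=4: 66 Hz, 78 Hz.
Within [18 Hz, 58 Hz]: 24 Hz, 30 Hz, 42 Hz, 48 Hz.

24 Hz, 30 Hz, 42 Hz, 48 Hz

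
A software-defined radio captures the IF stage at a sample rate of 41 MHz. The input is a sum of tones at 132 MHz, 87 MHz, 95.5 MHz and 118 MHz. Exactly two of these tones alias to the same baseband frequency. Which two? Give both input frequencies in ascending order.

fs/2 = 20.5 MHz.
132 MHz mod fs = 9 MHz.
9 MHz ≤ fs/2 = 20.5 MHz, appears at 9 MHz.
87 MHz mod fs = 5 MHz.
5 MHz ≤ fs/2 = 20.5 MHz, appears at 5 MHz.
95.5 MHz mod fs = 13.5 MHz.
13.5 MHz ≤ fs/2 = 20.5 MHz, appears at 13.5 MHz.
118 MHz mod fs = 36 MHz.
36 MHz > fs/2 = 20.5 MHz, folds to fs − 36 MHz = 5 MHz.
87 MHz and 118 MHz both map to 5 MHz.

87 MHz, 118 MHz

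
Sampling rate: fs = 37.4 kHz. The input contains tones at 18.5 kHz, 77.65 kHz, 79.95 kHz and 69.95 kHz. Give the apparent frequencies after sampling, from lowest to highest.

2.85 kHz, 4.85 kHz, 5.15 kHz, 18.5 kHz

fs/2 = 18.7 kHz.
18.5 kHz ≤ fs/2 = 18.7 kHz, passes unchanged.
77.65 kHz mod fs = 2.85 kHz.
2.85 kHz ≤ fs/2 = 18.7 kHz, appears at 2.85 kHz.
79.95 kHz mod fs = 5.15 kHz.
5.15 kHz ≤ fs/2 = 18.7 kHz, appears at 5.15 kHz.
69.95 kHz mod fs = 32.55 kHz.
32.55 kHz > fs/2 = 18.7 kHz, folds to fs − 32.55 kHz = 4.85 kHz.
Distinct values: {2.85 kHz, 4.85 kHz, 5.15 kHz, 18.5 kHz}.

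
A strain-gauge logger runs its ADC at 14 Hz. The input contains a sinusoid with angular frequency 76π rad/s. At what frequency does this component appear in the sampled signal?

ω = 76π rad/s → f = ω/(2π) = 38 Hz.
38 Hz mod fs = 10 Hz.
10 Hz > fs/2 = 7 Hz, folds to fs − 10 Hz = 4 Hz.

4 Hz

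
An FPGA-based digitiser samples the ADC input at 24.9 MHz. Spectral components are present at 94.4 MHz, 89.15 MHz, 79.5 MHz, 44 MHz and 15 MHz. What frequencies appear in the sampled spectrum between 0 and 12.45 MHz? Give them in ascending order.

4.8 MHz, 5.2 MHz, 5.8 MHz, 9.9 MHz, 10.45 MHz

fs/2 = 12.45 MHz.
94.4 MHz mod fs = 19.7 MHz.
19.7 MHz > fs/2 = 12.45 MHz, folds to fs − 19.7 MHz = 5.2 MHz.
89.15 MHz mod fs = 14.45 MHz.
14.45 MHz > fs/2 = 12.45 MHz, folds to fs − 14.45 MHz = 10.45 MHz.
79.5 MHz mod fs = 4.8 MHz.
4.8 MHz ≤ fs/2 = 12.45 MHz, appears at 4.8 MHz.
44 MHz mod fs = 19.1 MHz.
19.1 MHz > fs/2 = 12.45 MHz, folds to fs − 19.1 MHz = 5.8 MHz.
15 MHz > fs/2 = 12.45 MHz, folds to fs − 15 MHz = 9.9 MHz.
Distinct values: {4.8 MHz, 5.2 MHz, 5.8 MHz, 9.9 MHz, 10.45 MHz}.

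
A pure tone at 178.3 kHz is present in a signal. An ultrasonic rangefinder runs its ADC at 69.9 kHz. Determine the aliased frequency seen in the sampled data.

178.3 kHz mod fs = 38.5 kHz.
38.5 kHz > fs/2 = 34.95 kHz, folds to fs − 38.5 kHz = 31.4 kHz.

31.4 kHz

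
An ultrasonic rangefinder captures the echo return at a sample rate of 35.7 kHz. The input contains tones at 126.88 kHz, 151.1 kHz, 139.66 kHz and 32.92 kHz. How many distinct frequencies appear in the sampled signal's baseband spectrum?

4

fs/2 = 17.85 kHz.
126.88 kHz mod fs = 19.78 kHz.
19.78 kHz > fs/2 = 17.85 kHz, folds to fs − 19.78 kHz = 15.92 kHz.
151.1 kHz mod fs = 8.3 kHz.
8.3 kHz ≤ fs/2 = 17.85 kHz, appears at 8.3 kHz.
139.66 kHz mod fs = 32.56 kHz.
32.56 kHz > fs/2 = 17.85 kHz, folds to fs − 32.56 kHz = 3.14 kHz.
32.92 kHz > fs/2 = 17.85 kHz, folds to fs − 32.92 kHz = 2.78 kHz.
Distinct values: {2.78 kHz, 3.14 kHz, 8.3 kHz, 15.92 kHz} → 4.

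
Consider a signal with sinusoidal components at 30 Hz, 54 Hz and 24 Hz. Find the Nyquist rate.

Highest-frequency component: 54 Hz.
Nyquist rate = 2 × 54 Hz = 108 Hz.

108 Hz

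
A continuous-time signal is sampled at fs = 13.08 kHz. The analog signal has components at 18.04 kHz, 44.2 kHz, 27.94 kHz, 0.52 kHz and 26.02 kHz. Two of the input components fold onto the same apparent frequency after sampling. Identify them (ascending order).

18.04 kHz, 44.2 kHz

fs/2 = 6.54 kHz.
18.04 kHz mod fs = 4.96 kHz.
4.96 kHz ≤ fs/2 = 6.54 kHz, appears at 4.96 kHz.
44.2 kHz mod fs = 4.96 kHz.
4.96 kHz ≤ fs/2 = 6.54 kHz, appears at 4.96 kHz.
27.94 kHz mod fs = 1.78 kHz.
1.78 kHz ≤ fs/2 = 6.54 kHz, appears at 1.78 kHz.
0.52 kHz ≤ fs/2 = 6.54 kHz, passes unchanged.
26.02 kHz mod fs = 12.94 kHz.
12.94 kHz > fs/2 = 6.54 kHz, folds to fs − 12.94 kHz = 0.14 kHz.
18.04 kHz and 44.2 kHz both map to 4.96 kHz.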